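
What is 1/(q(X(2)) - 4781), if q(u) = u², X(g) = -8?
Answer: -1/4717 ≈ -0.00021200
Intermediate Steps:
1/(q(X(2)) - 4781) = 1/((-8)² - 4781) = 1/(64 - 4781) = 1/(-4717) = -1/4717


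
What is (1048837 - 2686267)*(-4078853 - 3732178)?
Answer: 12790016490330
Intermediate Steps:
(1048837 - 2686267)*(-4078853 - 3732178) = -1637430*(-7811031) = 12790016490330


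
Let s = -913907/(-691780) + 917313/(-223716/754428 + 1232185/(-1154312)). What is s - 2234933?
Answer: -66364053220823020889431/22825529536876060 ≈ -2.9074e+6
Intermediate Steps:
s = -15350524016383997485451/22825529536876060 (s = -913907*(-1/691780) + 917313/(-223716*1/754428 + 1232185*(-1/1154312)) = 913907/691780 + 917313/(-18643/62869 - 1232185/1154312) = 913907/691780 + 917313/(-98986077381/72570441128) = 913907/691780 + 917313*(-72570441128/98986077381) = 913907/691780 - 22189936354149688/32995359127 = -15350524016383997485451/22825529536876060 ≈ -6.7252e+5)
s - 2234933 = -15350524016383997485451/22825529536876060 - 2234933 = -66364053220823020889431/22825529536876060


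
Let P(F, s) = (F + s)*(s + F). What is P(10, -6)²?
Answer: 256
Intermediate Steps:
P(F, s) = (F + s)² (P(F, s) = (F + s)*(F + s) = (F + s)²)
P(10, -6)² = ((10 - 6)²)² = (4²)² = 16² = 256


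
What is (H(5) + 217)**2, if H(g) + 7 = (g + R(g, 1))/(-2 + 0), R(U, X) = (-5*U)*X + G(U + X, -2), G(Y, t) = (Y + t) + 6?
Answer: 46225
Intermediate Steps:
G(Y, t) = 6 + Y + t
R(U, X) = 4 + U + X - 5*U*X (R(U, X) = (-5*U)*X + (6 + (U + X) - 2) = -5*U*X + (4 + U + X) = 4 + U + X - 5*U*X)
H(g) = -19/2 + 3*g/2 (H(g) = -7 + (g + (4 + g + 1 - 5*g*1))/(-2 + 0) = -7 + (g + (4 + g + 1 - 5*g))/(-2) = -7 + (g + (5 - 4*g))*(-1/2) = -7 + (5 - 3*g)*(-1/2) = -7 + (-5/2 + 3*g/2) = -19/2 + 3*g/2)
(H(5) + 217)**2 = ((-19/2 + (3/2)*5) + 217)**2 = ((-19/2 + 15/2) + 217)**2 = (-2 + 217)**2 = 215**2 = 46225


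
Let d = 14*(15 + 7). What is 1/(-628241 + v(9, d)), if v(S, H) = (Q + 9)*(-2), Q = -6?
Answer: -1/628247 ≈ -1.5917e-6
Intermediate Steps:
d = 308 (d = 14*22 = 308)
v(S, H) = -6 (v(S, H) = (-6 + 9)*(-2) = 3*(-2) = -6)
1/(-628241 + v(9, d)) = 1/(-628241 - 6) = 1/(-628247) = -1/628247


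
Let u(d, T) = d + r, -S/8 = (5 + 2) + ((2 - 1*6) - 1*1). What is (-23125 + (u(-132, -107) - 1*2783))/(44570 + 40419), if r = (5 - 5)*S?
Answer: -26040/84989 ≈ -0.30639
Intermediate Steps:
S = -16 (S = -8*((5 + 2) + ((2 - 1*6) - 1*1)) = -8*(7 + ((2 - 6) - 1)) = -8*(7 + (-4 - 1)) = -8*(7 - 5) = -8*2 = -16)
r = 0 (r = (5 - 5)*(-16) = 0*(-16) = 0)
u(d, T) = d (u(d, T) = d + 0 = d)
(-23125 + (u(-132, -107) - 1*2783))/(44570 + 40419) = (-23125 + (-132 - 1*2783))/(44570 + 40419) = (-23125 + (-132 - 2783))/84989 = (-23125 - 2915)*(1/84989) = -26040*1/84989 = -26040/84989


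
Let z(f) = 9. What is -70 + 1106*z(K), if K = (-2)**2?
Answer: 9884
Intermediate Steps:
K = 4
-70 + 1106*z(K) = -70 + 1106*9 = -70 + 9954 = 9884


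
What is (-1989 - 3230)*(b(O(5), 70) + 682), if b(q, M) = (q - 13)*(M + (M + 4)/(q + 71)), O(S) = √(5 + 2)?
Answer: 1058214878/839 - 311918754*√7/839 ≈ 2.7766e+5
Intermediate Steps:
O(S) = √7
b(q, M) = (-13 + q)*(M + (4 + M)/(71 + q))
(-1989 - 3230)*(b(O(5), 70) + 682) = (-1989 - 3230)*((-52 - 936*70 + 4*√7 + 70*(√7)² + 59*70*√7)/(71 + √7) + 682) = -5219*((-52 - 65520 + 4*√7 + 70*7 + 4130*√7)/(71 + √7) + 682) = -5219*((-52 - 65520 + 4*√7 + 490 + 4130*√7)/(71 + √7) + 682) = -5219*((-65082 + 4134*√7)/(71 + √7) + 682) = -5219*(682 + (-65082 + 4134*√7)/(71 + √7)) = -3559358 - 5219*(-65082 + 4134*√7)/(71 + √7)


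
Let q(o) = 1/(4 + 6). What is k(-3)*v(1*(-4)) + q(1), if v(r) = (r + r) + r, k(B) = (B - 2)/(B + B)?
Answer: -99/10 ≈ -9.9000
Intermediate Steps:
k(B) = (-2 + B)/(2*B) (k(B) = (-2 + B)/((2*B)) = (-2 + B)*(1/(2*B)) = (-2 + B)/(2*B))
q(o) = ⅒ (q(o) = 1/10 = ⅒)
v(r) = 3*r (v(r) = 2*r + r = 3*r)
k(-3)*v(1*(-4)) + q(1) = ((½)*(-2 - 3)/(-3))*(3*(1*(-4))) + ⅒ = ((½)*(-⅓)*(-5))*(3*(-4)) + ⅒ = (⅚)*(-12) + ⅒ = -10 + ⅒ = -99/10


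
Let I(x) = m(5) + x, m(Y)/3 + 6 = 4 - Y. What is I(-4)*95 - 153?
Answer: -2528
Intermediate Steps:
m(Y) = -6 - 3*Y (m(Y) = -18 + 3*(4 - Y) = -18 + (12 - 3*Y) = -6 - 3*Y)
I(x) = -21 + x (I(x) = (-6 - 3*5) + x = (-6 - 15) + x = -21 + x)
I(-4)*95 - 153 = (-21 - 4)*95 - 153 = -25*95 - 153 = -2375 - 153 = -2528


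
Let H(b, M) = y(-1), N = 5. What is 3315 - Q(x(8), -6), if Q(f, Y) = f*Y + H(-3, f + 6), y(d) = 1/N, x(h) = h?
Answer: 16814/5 ≈ 3362.8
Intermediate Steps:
y(d) = ⅕ (y(d) = 1/5 = ⅕)
H(b, M) = ⅕
Q(f, Y) = ⅕ + Y*f (Q(f, Y) = f*Y + ⅕ = Y*f + ⅕ = ⅕ + Y*f)
3315 - Q(x(8), -6) = 3315 - (⅕ - 6*8) = 3315 - (⅕ - 48) = 3315 - 1*(-239/5) = 3315 + 239/5 = 16814/5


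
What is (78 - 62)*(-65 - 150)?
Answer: -3440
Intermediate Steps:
(78 - 62)*(-65 - 150) = 16*(-215) = -3440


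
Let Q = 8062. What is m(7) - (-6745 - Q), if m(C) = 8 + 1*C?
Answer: 14822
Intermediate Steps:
m(C) = 8 + C
m(7) - (-6745 - Q) = (8 + 7) - (-6745 - 1*8062) = 15 - (-6745 - 8062) = 15 - 1*(-14807) = 15 + 14807 = 14822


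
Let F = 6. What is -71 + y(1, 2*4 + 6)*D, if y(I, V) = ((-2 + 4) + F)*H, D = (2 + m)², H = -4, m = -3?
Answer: -103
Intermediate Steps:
D = 1 (D = (2 - 3)² = (-1)² = 1)
y(I, V) = -32 (y(I, V) = ((-2 + 4) + 6)*(-4) = (2 + 6)*(-4) = 8*(-4) = -32)
-71 + y(1, 2*4 + 6)*D = -71 - 32*1 = -71 - 32 = -103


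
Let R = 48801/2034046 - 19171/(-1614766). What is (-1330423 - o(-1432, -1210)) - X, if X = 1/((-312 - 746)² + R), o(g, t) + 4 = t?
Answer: -1221729323928861871808615/919140123131908334 ≈ -1.3292e+6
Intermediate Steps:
R = 29449222858/821127080809 (R = 48801*(1/2034046) - 19171*(-1/1614766) = 48801/2034046 + 19171/1614766 = 29449222858/821127080809 ≈ 0.035864)
o(g, t) = -4 + t
X = 821127080809/919140123131908334 (X = 1/((-312 - 746)² + 29449222858/821127080809) = 1/((-1058)² + 29449222858/821127080809) = 1/(1119364 + 29449222858/821127080809) = 1/(919140123131908334/821127080809) = 821127080809/919140123131908334 ≈ 8.9336e-7)
(-1330423 - o(-1432, -1210)) - X = (-1330423 - (-4 - 1210)) - 1*821127080809/919140123131908334 = (-1330423 - 1*(-1214)) - 821127080809/919140123131908334 = (-1330423 + 1214) - 821127080809/919140123131908334 = -1329209 - 821127080809/919140123131908334 = -1221729323928861871808615/919140123131908334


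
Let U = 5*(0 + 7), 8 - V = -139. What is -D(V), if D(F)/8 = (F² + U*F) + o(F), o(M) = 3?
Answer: -214056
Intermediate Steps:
V = 147 (V = 8 - 1*(-139) = 8 + 139 = 147)
U = 35 (U = 5*7 = 35)
D(F) = 24 + 8*F² + 280*F (D(F) = 8*((F² + 35*F) + 3) = 8*(3 + F² + 35*F) = 24 + 8*F² + 280*F)
-D(V) = -(24 + 8*147² + 280*147) = -(24 + 8*21609 + 41160) = -(24 + 172872 + 41160) = -1*214056 = -214056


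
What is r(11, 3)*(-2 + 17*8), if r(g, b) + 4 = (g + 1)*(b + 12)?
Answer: 23584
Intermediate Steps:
r(g, b) = -4 + (1 + g)*(12 + b) (r(g, b) = -4 + (g + 1)*(b + 12) = -4 + (1 + g)*(12 + b))
r(11, 3)*(-2 + 17*8) = (8 + 3 + 12*11 + 3*11)*(-2 + 17*8) = (8 + 3 + 132 + 33)*(-2 + 136) = 176*134 = 23584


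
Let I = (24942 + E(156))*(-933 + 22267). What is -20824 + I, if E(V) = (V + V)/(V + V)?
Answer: 532113138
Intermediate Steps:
E(V) = 1 (E(V) = (2*V)/((2*V)) = (2*V)*(1/(2*V)) = 1)
I = 532133962 (I = (24942 + 1)*(-933 + 22267) = 24943*21334 = 532133962)
-20824 + I = -20824 + 532133962 = 532113138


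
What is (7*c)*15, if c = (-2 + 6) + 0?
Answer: 420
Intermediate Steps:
c = 4 (c = 4 + 0 = 4)
(7*c)*15 = (7*4)*15 = 28*15 = 420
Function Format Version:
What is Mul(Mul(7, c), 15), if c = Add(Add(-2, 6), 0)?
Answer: 420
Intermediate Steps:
c = 4 (c = Add(4, 0) = 4)
Mul(Mul(7, c), 15) = Mul(Mul(7, 4), 15) = Mul(28, 15) = 420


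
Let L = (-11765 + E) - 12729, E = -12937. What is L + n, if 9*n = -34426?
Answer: -371305/9 ≈ -41256.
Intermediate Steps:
n = -34426/9 (n = (⅑)*(-34426) = -34426/9 ≈ -3825.1)
L = -37431 (L = (-11765 - 12937) - 12729 = -24702 - 12729 = -37431)
L + n = -37431 - 34426/9 = -371305/9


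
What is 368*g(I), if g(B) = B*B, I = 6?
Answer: 13248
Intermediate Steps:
g(B) = B**2
368*g(I) = 368*6**2 = 368*36 = 13248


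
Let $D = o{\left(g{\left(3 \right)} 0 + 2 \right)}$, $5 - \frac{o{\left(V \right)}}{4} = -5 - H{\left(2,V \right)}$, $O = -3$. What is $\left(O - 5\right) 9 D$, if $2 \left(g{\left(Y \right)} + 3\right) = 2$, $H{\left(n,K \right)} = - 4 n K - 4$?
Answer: $2880$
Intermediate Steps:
$H{\left(n,K \right)} = -4 - 4 K n$ ($H{\left(n,K \right)} = - 4 K n - 4 = -4 - 4 K n$)
$g{\left(Y \right)} = -2$ ($g{\left(Y \right)} = -3 + \frac{1}{2} \cdot 2 = -3 + 1 = -2$)
$o{\left(V \right)} = 24 - 32 V$ ($o{\left(V \right)} = 20 - 4 \left(-5 - \left(-4 - 4 V 2\right)\right) = 20 - 4 \left(-5 - \left(-4 - 8 V\right)\right) = 20 - 4 \left(-5 + \left(4 + 8 V\right)\right) = 20 - 4 \left(-1 + 8 V\right) = 20 - \left(-4 + 32 V\right) = 24 - 32 V$)
$D = -40$ ($D = 24 - 32 \left(\left(-2\right) 0 + 2\right) = 24 - 32 \left(0 + 2\right) = 24 - 64 = -40$)
$\left(O - 5\right) 9 D = \left(-3 - 5\right) 9 \left(-40\right) = \left(-8\right) 9 \left(-40\right) = \left(-72\right) \left(-40\right) = 2880$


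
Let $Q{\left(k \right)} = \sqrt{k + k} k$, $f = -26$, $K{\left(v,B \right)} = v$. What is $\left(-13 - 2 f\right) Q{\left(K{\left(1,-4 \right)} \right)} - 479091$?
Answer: $-479091 + 39 \sqrt{2} \approx -4.7904 \cdot 10^{5}$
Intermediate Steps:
$Q{\left(k \right)} = \sqrt{2} k^{\frac{3}{2}}$ ($Q{\left(k \right)} = \sqrt{2 k} k = \sqrt{2} \sqrt{k} k = \sqrt{2} k^{\frac{3}{2}}$)
$\left(-13 - 2 f\right) Q{\left(K{\left(1,-4 \right)} \right)} - 479091 = \left(-13 - -52\right) \sqrt{2} \cdot 1^{\frac{3}{2}} - 479091 = \left(-13 + 52\right) \sqrt{2} \cdot 1 - 479091 = 39 \sqrt{2} - 479091 = -479091 + 39 \sqrt{2}$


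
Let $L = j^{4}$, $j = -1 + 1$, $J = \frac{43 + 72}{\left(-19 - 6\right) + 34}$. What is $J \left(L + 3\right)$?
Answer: $\frac{115}{3} \approx 38.333$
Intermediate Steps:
$J = \frac{115}{9}$ ($J = \frac{115}{-25 + 34} = \frac{115}{9} \approx 12.778$)
$j = 0$
$L = 0$ ($L = 0^{4} = 0$)
$J \left(L + 3\right) = \frac{115 \left(0 + 3\right)}{9} = \frac{115}{9} \cdot 3 = \frac{115}{3}$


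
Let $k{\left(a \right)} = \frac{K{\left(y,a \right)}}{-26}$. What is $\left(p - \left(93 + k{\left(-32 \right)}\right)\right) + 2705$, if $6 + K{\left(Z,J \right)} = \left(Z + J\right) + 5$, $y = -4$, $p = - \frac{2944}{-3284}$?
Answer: $\frac{55744511}{21346} \approx 2611.5$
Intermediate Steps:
$p = \frac{736}{821}$ ($p = \left(-2944\right) \left(- \frac{1}{3284}\right) = \frac{736}{821} \approx 0.89647$)
$K{\left(Z,J \right)} = -1 + J + Z$ ($K{\left(Z,J \right)} = -6 + \left(\left(Z + J\right) + 5\right) = -6 + \left(\left(J + Z\right) + 5\right) = -6 + \left(5 + J + Z\right) = -1 + J + Z$)
$k{\left(a \right)} = \frac{5}{26} - \frac{a}{26}$ ($k{\left(a \right)} = \frac{-1 + a - 4}{-26} = \left(-5 + a\right) \left(- \frac{1}{26}\right) = \frac{5}{26} - \frac{a}{26}$)
$\left(p - \left(93 + k{\left(-32 \right)}\right)\right) + 2705 = \left(\frac{736}{821} - \left(\frac{2423}{26} + \frac{16}{13}\right)\right) + 2705 = \left(\frac{736}{821} - \frac{2455}{26}\right) + 2705 = - \frac{1996419}{21346} + 2705 = \frac{55744511}{21346}$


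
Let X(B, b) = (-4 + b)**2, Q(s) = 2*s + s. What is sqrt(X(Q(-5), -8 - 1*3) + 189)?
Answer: 3*sqrt(46) ≈ 20.347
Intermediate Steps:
Q(s) = 3*s
sqrt(X(Q(-5), -8 - 1*3) + 189) = sqrt((-4 + (-8 - 1*3))**2 + 189) = sqrt((-4 + (-8 - 3))**2 + 189) = sqrt((-4 - 11)**2 + 189) = sqrt((-15)**2 + 189) = sqrt(225 + 189) = sqrt(414) = 3*sqrt(46)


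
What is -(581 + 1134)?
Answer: -1715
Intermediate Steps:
-(581 + 1134) = -1*1715 = -1715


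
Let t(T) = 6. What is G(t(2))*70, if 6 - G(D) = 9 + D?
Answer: -630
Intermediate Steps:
G(D) = -3 - D (G(D) = 6 - (9 + D) = 6 + (-9 - D) = -3 - D)
G(t(2))*70 = (-3 - 1*6)*70 = (-3 - 6)*70 = -9*70 = -630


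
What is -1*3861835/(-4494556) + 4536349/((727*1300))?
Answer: 1502418429659/265487804725 ≈ 5.6591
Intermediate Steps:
-1*3861835/(-4494556) + 4536349/((727*1300)) = -3861835*(-1/4494556) + 4536349/945100 = 3861835/4494556 + 4536349*(1/945100) = 3861835/4494556 + 4536349/945100 = 1502418429659/265487804725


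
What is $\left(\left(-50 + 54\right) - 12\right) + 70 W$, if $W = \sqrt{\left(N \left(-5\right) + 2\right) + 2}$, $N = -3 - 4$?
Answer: $-8 + 70 \sqrt{39} \approx 429.15$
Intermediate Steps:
$N = -7$
$W = \sqrt{39}$ ($W = \sqrt{\left(\left(-7\right) \left(-5\right) + 2\right) + 2} = \sqrt{\left(35 + 2\right) + 2} = \sqrt{37 + 2} = \sqrt{39} \approx 6.245$)
$\left(\left(-50 + 54\right) - 12\right) + 70 W = \left(\left(-50 + 54\right) - 12\right) + 70 \sqrt{39} = \left(4 - 12\right) + 70 \sqrt{39} = -8 + 70 \sqrt{39}$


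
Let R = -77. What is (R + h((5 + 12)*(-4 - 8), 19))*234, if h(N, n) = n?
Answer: -13572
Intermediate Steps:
(R + h((5 + 12)*(-4 - 8), 19))*234 = (-77 + 19)*234 = -58*234 = -13572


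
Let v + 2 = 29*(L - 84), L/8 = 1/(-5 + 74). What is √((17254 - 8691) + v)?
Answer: √29177133/69 ≈ 78.284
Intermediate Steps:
L = 8/69 (L = 8/(-5 + 74) = 8/69 ≈ 0.11594)
v = -167990/69 (v = -2 + 29*(8/69 - 84) = -2 + 29*(-5788/69) = -2 - 167852/69 = -167990/69 ≈ -2434.6)
√((17254 - 8691) + v) = √((17254 - 8691) - 167990/69) = √(8563 - 167990/69) = √(422857/69) = √29177133/69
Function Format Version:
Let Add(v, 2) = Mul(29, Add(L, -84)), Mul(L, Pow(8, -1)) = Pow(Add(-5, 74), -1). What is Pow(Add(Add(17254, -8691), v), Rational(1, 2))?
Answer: Mul(Rational(1, 69), Pow(29177133, Rational(1, 2))) ≈ 78.284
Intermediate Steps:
L = Rational(8, 69) (L = Mul(8, Pow(Add(-5, 74), -1)) = Mul(8, Pow(69, -1)) = Mul(8, Rational(1, 69)) = Rational(8, 69) ≈ 0.11594)
v = Rational(-167990, 69) (v = Add(-2, Mul(29, Add(Rational(8, 69), -84))) = Add(-2, Mul(29, Rational(-5788, 69))) = Add(-2, Rational(-167852, 69)) = Rational(-167990, 69) ≈ -2434.6)
Pow(Add(Add(17254, -8691), v), Rational(1, 2)) = Pow(Add(Add(17254, -8691), Rational(-167990, 69)), Rational(1, 2)) = Pow(Add(8563, Rational(-167990, 69)), Rational(1, 2)) = Pow(Rational(422857, 69), Rational(1, 2)) = Mul(Rational(1, 69), Pow(29177133, Rational(1, 2)))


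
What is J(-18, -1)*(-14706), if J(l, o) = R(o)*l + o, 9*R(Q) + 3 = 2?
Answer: -14706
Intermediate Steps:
R(Q) = -⅑ (R(Q) = -⅓ + (⅑)*2 = -⅓ + 2/9 = -⅑)
J(l, o) = o - l/9 (J(l, o) = -l/9 + o = o - l/9)
J(-18, -1)*(-14706) = (-1 - ⅑*(-18))*(-14706) = (-1 + 2)*(-14706) = 1*(-14706) = -14706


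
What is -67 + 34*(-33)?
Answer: -1189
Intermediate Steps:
-67 + 34*(-33) = -67 - 1122 = -1189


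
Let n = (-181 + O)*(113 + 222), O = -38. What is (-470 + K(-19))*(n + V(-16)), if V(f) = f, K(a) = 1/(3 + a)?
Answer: 551898501/16 ≈ 3.4494e+7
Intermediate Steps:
n = -73365 (n = (-181 - 38)*(113 + 222) = -219*335 = -73365)
(-470 + K(-19))*(n + V(-16)) = (-470 + 1/(3 - 19))*(-73365 - 16) = (-470 + 1/(-16))*(-73381) = (-470 - 1/16)*(-73381) = -7521/16*(-73381) = 551898501/16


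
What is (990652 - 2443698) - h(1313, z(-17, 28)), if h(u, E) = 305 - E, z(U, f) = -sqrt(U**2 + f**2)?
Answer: -1453351 - sqrt(1073) ≈ -1.4534e+6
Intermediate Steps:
(990652 - 2443698) - h(1313, z(-17, 28)) = (990652 - 2443698) - (305 - (-1)*sqrt((-17)**2 + 28**2)) = -1453046 - (305 - (-1)*sqrt(289 + 784)) = -1453046 - (305 - (-1)*sqrt(1073)) = -1453046 - (305 + sqrt(1073)) = -1453046 + (-305 - sqrt(1073)) = -1453351 - sqrt(1073)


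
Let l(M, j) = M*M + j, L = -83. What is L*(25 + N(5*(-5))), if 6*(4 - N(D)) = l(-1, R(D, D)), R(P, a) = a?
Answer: -2739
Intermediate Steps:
l(M, j) = j + M² (l(M, j) = M² + j = j + M²)
N(D) = 23/6 - D/6 (N(D) = 4 - (D + (-1)²)/6 = 4 - (D + 1)/6 = 4 - (1 + D)/6 = 4 + (-⅙ - D/6) = 23/6 - D/6)
L*(25 + N(5*(-5))) = -83*(25 + (23/6 - 5*(-5)/6)) = -83*(25 + (23/6 - ⅙*(-25))) = -83*(25 + (23/6 + 25/6)) = -83*(25 + 8) = -83*33 = -2739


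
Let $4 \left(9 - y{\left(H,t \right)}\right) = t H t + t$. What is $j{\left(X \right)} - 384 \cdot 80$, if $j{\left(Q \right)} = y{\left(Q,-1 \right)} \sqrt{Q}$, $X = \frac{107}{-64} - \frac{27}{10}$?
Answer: $-30720 + \frac{13239 i \sqrt{6995}}{51200} \approx -30720.0 + 21.626 i$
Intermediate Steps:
$y{\left(H,t \right)} = 9 - \frac{t}{4} - \frac{H t^{2}}{4}$ ($y{\left(H,t \right)} = 9 - \frac{t H t + t}{4} = 9 - \frac{H t t + t}{4} = 9 - \frac{H t^{2} + t}{4} = 9 - \frac{t + H t^{2}}{4} = 9 - \left(\frac{t}{4} + \frac{H t^{2}}{4}\right) = 9 - \frac{t}{4} - \frac{H t^{2}}{4}$)
$X = - \frac{1399}{320}$ ($X = 107 \left(- \frac{1}{64}\right) - \frac{27}{10} = - \frac{107}{64} - \frac{27}{10} = - \frac{1399}{320} \approx -4.3719$)
$j{\left(Q \right)} = \sqrt{Q} \left(\frac{37}{4} - \frac{Q}{4}\right)$ ($j{\left(Q \right)} = \left(9 - - \frac{1}{4} - \frac{Q \left(-1\right)^{2}}{4}\right) \sqrt{Q} = \left(9 + \frac{1}{4} - \frac{1}{4} Q 1\right) \sqrt{Q} = \left(9 + \frac{1}{4} - \frac{Q}{4}\right) \sqrt{Q} = \left(\frac{37}{4} - \frac{Q}{4}\right) \sqrt{Q} = \sqrt{Q} \left(\frac{37}{4} - \frac{Q}{4}\right)$)
$j{\left(X \right)} - 384 \cdot 80 = \frac{\sqrt{- \frac{1399}{320}} \left(37 - - \frac{1399}{320}\right)}{4} - 384 \cdot 80 = \frac{\frac{i \sqrt{6995}}{40} \left(37 + \frac{1399}{320}\right)}{4} - 30720 = \frac{1}{4} \frac{i \sqrt{6995}}{40} \cdot \frac{13239}{320} - 30720 = \frac{13239 i \sqrt{6995}}{51200} - 30720 = -30720 + \frac{13239 i \sqrt{6995}}{51200}$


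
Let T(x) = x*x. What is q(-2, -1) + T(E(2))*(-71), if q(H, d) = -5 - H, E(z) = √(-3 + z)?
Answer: 68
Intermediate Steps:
T(x) = x²
q(-2, -1) + T(E(2))*(-71) = (-5 - 1*(-2)) + (√(-3 + 2))²*(-71) = (-5 + 2) + (√(-1))²*(-71) = -3 + I²*(-71) = -3 - 1*(-71) = -3 + 71 = 68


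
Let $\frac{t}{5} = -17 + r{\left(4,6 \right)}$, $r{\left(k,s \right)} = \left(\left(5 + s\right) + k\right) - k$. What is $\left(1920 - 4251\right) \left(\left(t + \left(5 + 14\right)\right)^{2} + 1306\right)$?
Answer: $-3326337$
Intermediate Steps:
$r{\left(k,s \right)} = 5 + s$ ($r{\left(k,s \right)} = \left(5 + k + s\right) - k = 5 + s$)
$t = -30$ ($t = 5 \left(-17 + \left(5 + 6\right)\right) = 5 \left(-17 + 11\right) = 5 \left(-6\right) = -30$)
$\left(1920 - 4251\right) \left(\left(t + \left(5 + 14\right)\right)^{2} + 1306\right) = \left(1920 - 4251\right) \left(\left(-30 + \left(5 + 14\right)\right)^{2} + 1306\right) = - 2331 \left(\left(-30 + 19\right)^{2} + 1306\right) = - 2331 \left(\left(-11\right)^{2} + 1306\right) = - 2331 \left(121 + 1306\right) = \left(-2331\right) 1427 = -3326337$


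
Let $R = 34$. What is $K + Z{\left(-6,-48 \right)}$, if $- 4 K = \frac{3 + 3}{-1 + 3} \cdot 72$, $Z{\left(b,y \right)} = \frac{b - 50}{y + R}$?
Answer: $-50$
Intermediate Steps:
$Z{\left(b,y \right)} = \frac{-50 + b}{34 + y}$ ($Z{\left(b,y \right)} = \frac{b - 50}{y + 34} = \frac{-50 + b}{34 + y}$)
$K = -54$ ($K = - \frac{\frac{3 + 3}{-1 + 3} \cdot 72}{4} = - \frac{\frac{6}{2} \cdot 72}{4} = - \frac{6 \cdot \frac{1}{2} \cdot 72}{4} = - \frac{3 \cdot 72}{4} = \left(- \frac{1}{4}\right) 216 = -54$)
$K + Z{\left(-6,-48 \right)} = -54 + \frac{-50 - 6}{34 - 48} = -54 + \frac{1}{-14} \left(-56\right) = -54 - -4 = -54 + 4 = -50$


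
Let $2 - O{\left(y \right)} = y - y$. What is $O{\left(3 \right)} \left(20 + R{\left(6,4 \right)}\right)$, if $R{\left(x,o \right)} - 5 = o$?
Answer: $58$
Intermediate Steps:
$R{\left(x,o \right)} = 5 + o$
$O{\left(y \right)} = 2$ ($O{\left(y \right)} = 2 - \left(y - y\right) = 2 - 0 = 2 + 0 = 2$)
$O{\left(3 \right)} \left(20 + R{\left(6,4 \right)}\right) = 2 \left(20 + \left(5 + 4\right)\right) = 2 \left(20 + 9\right) = 2 \cdot 29 = 58$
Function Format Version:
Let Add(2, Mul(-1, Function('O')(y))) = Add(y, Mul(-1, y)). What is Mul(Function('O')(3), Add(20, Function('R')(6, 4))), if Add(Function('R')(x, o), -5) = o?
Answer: 58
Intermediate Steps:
Function('R')(x, o) = Add(5, o)
Function('O')(y) = 2 (Function('O')(y) = Add(2, Mul(-1, Add(y, Mul(-1, y)))) = Add(2, Mul(-1, 0)) = Add(2, 0) = 2)
Mul(Function('O')(3), Add(20, Function('R')(6, 4))) = Mul(2, Add(20, Add(5, 4))) = Mul(2, Add(20, 9)) = Mul(2, 29) = 58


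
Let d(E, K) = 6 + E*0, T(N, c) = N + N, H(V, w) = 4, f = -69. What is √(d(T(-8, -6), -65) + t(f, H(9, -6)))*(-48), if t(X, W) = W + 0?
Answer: -48*√10 ≈ -151.79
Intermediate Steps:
T(N, c) = 2*N
d(E, K) = 6 (d(E, K) = 6 + 0 = 6)
t(X, W) = W
√(d(T(-8, -6), -65) + t(f, H(9, -6)))*(-48) = √(6 + 4)*(-48) = √10*(-48) = -48*√10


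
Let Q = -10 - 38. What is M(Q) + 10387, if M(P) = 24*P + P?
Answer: 9187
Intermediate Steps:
Q = -48
M(P) = 25*P
M(Q) + 10387 = 25*(-48) + 10387 = -1200 + 10387 = 9187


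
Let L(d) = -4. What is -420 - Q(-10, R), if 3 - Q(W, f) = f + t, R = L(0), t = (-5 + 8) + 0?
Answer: -424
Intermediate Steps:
t = 3 (t = 3 + 0 = 3)
R = -4
Q(W, f) = -f (Q(W, f) = 3 - (f + 3) = 3 - (3 + f) = 3 + (-3 - f) = -f)
-420 - Q(-10, R) = -420 - (-1)*(-4) = -420 - 1*4 = -420 - 4 = -424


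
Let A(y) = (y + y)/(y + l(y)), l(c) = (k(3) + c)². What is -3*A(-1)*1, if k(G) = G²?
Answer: 2/21 ≈ 0.095238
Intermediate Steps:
l(c) = (9 + c)² (l(c) = (3² + c)² = (9 + c)²)
A(y) = 2*y/(y + (9 + y)²) (A(y) = (y + y)/(y + (9 + y)²) = (2*y)/(y + (9 + y)²) = 2*y/(y + (9 + y)²))
-3*A(-1)*1 = -6*(-1)/(-1 + (9 - 1)²)*1 = -6*(-1)/(-1 + 8²)*1 = -6*(-1)/(-1 + 64)*1 = -6*(-1)/63*1 = -3*(-2/63)*1 = (2/21)*1 = 2/21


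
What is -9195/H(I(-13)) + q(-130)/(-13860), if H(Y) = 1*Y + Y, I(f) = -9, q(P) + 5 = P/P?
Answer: 3540077/6930 ≈ 510.83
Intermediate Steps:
q(P) = -4 (q(P) = -5 + P/P = -5 + 1 = -4)
H(Y) = 2*Y (H(Y) = Y + Y = 2*Y)
-9195/H(I(-13)) + q(-130)/(-13860) = -9195/(2*(-9)) - 4/(-13860) = -9195/(-18) - 4*(-1/13860) = -9195*(-1/18) + 1/3465 = 3065/6 + 1/3465 = 3540077/6930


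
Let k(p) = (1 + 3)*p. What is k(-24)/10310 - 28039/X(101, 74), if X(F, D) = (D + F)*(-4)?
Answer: 28901489/721700 ≈ 40.046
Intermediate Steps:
X(F, D) = -4*D - 4*F
k(p) = 4*p
k(-24)/10310 - 28039/X(101, 74) = (4*(-24))/10310 - 28039/(-4*74 - 4*101) = -96*1/10310 - 28039/(-296 - 404) = -48/5155 - 28039/(-700) = -48/5155 - 28039*(-1/700) = -48/5155 + 28039/700 = 28901489/721700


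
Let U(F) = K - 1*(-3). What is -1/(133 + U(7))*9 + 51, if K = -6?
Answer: 6621/130 ≈ 50.931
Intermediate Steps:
U(F) = -3 (U(F) = -6 - 1*(-3) = -6 + 3 = -3)
-1/(133 + U(7))*9 + 51 = -1/(133 - 3)*9 + 51 = -1/130*9 + 51 = -9/130 + 51 = 6621/130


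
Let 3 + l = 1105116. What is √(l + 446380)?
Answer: √1551493 ≈ 1245.6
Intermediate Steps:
l = 1105113 (l = -3 + 1105116 = 1105113)
√(l + 446380) = √(1105113 + 446380) = √1551493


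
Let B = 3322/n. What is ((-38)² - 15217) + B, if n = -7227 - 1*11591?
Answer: -129591818/9409 ≈ -13773.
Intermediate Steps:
n = -18818 (n = -7227 - 11591 = -18818)
B = -1661/9409 (B = 3322/(-18818) = 3322*(-1/18818) = -1661/9409 ≈ -0.17653)
((-38)² - 15217) + B = ((-38)² - 15217) - 1661/9409 = (1444 - 15217) - 1661/9409 = -13773 - 1661/9409 = -129591818/9409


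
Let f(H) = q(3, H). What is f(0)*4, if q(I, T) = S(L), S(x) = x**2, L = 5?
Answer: 100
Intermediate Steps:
q(I, T) = 25 (q(I, T) = 5**2 = 25)
f(H) = 25
f(0)*4 = 25*4 = 100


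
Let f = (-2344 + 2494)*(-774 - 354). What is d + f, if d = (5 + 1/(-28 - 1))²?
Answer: -142276464/841 ≈ -1.6918e+5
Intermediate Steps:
d = 20736/841 (d = (5 + 1/(-29))² = (5 - 1/29)² = (144/29)² = 20736/841 ≈ 24.656)
f = -169200 (f = 150*(-1128) = -169200)
d + f = 20736/841 - 169200 = -142276464/841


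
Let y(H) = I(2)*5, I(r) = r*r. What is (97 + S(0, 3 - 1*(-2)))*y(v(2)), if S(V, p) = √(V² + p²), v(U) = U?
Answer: 2040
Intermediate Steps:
I(r) = r²
y(H) = 20 (y(H) = 2²*5 = 4*5 = 20)
(97 + S(0, 3 - 1*(-2)))*y(v(2)) = (97 + √(0² + (3 - 1*(-2))²))*20 = (97 + √(0 + (3 + 2)²))*20 = (97 + √(0 + 5²))*20 = (97 + √(0 + 25))*20 = (97 + √25)*20 = (97 + 5)*20 = 102*20 = 2040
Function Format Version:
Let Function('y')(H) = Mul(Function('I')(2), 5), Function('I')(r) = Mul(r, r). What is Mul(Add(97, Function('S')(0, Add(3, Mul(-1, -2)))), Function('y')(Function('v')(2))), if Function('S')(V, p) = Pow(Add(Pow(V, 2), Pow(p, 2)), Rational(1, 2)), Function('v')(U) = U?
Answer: 2040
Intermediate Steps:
Function('I')(r) = Pow(r, 2)
Function('y')(H) = 20 (Function('y')(H) = Mul(Pow(2, 2), 5) = Mul(4, 5) = 20)
Mul(Add(97, Function('S')(0, Add(3, Mul(-1, -2)))), Function('y')(Function('v')(2))) = Mul(Add(97, Pow(Add(Pow(0, 2), Pow(Add(3, Mul(-1, -2)), 2)), Rational(1, 2))), 20) = Mul(Add(97, Pow(Add(0, Pow(Add(3, 2), 2)), Rational(1, 2))), 20) = Mul(Add(97, Pow(Add(0, Pow(5, 2)), Rational(1, 2))), 20) = Mul(Add(97, Pow(Add(0, 25), Rational(1, 2))), 20) = Mul(Add(97, Pow(25, Rational(1, 2))), 20) = Mul(Add(97, 5), 20) = Mul(102, 20) = 2040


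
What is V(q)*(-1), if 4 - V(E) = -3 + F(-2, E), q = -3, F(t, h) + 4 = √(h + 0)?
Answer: -11 + I*√3 ≈ -11.0 + 1.732*I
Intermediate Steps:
F(t, h) = -4 + √h (F(t, h) = -4 + √(h + 0) = -4 + √h)
V(E) = 11 - √E (V(E) = 4 - (-3 + (-4 + √E)) = 4 - (-7 + √E) = 4 + (7 - √E) = 11 - √E)
V(q)*(-1) = (11 - √(-3))*(-1) = (11 - I*√3)*(-1) = -11 + I*√3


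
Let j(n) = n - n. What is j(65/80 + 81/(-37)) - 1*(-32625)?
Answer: 32625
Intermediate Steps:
j(n) = 0
j(65/80 + 81/(-37)) - 1*(-32625) = 0 - 1*(-32625) = 0 + 32625 = 32625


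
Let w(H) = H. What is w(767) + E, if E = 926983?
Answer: 927750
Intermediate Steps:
w(767) + E = 767 + 926983 = 927750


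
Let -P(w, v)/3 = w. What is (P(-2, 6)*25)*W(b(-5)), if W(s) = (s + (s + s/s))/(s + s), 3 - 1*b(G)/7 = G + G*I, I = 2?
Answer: 6325/42 ≈ 150.60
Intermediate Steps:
P(w, v) = -3*w
b(G) = 21 - 21*G (b(G) = 21 - 7*(G + G*2) = 21 - 7*(G + 2*G) = 21 - 21*G)
W(s) = (1 + 2*s)/(2*s) (W(s) = (s + (s + 1))/((2*s)) = (s + (1 + s))*(1/(2*s)) = (1 + 2*s)*(1/(2*s)) = (1 + 2*s)/(2*s))
(P(-2, 6)*25)*W(b(-5)) = (-3*(-2)*25)*((½ + (21 - 21*(-5)))/(21 - 21*(-5))) = (6*25)*((½ + (21 + 105))/(21 + 105)) = 150*((½ + 126)/126) = 150*((1/126)*(253/2)) = 150*(253/252) = 6325/42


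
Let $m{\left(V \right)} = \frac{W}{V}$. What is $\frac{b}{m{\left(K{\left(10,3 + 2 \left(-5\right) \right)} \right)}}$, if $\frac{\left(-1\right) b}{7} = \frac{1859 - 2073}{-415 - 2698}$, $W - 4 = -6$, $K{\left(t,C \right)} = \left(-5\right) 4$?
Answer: $- \frac{14980}{3113} \approx -4.8121$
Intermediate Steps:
$K{\left(t,C \right)} = -20$
$W = -2$ ($W = 4 - 6 = -2$)
$m{\left(V \right)} = - \frac{2}{V}$
$b = - \frac{1498}{3113}$ ($b = - 7 \frac{1859 - 2073}{-415 - 2698} = - 7 \left(- \frac{214}{-3113}\right) = - 7 \left(\left(-214\right) \left(- \frac{1}{3113}\right)\right) = \left(-7\right) \frac{214}{3113} = - \frac{1498}{3113} \approx -0.48121$)
$\frac{b}{m{\left(K{\left(10,3 + 2 \left(-5\right) \right)} \right)}} = - \frac{1498}{3113 \left(- \frac{2}{-20}\right)} = - \frac{1498}{3113 \left(\left(-2\right) \left(- \frac{1}{20}\right)\right)} = - \frac{1498 \frac{1}{\frac{1}{10}}}{3113} = \left(- \frac{1498}{3113}\right) 10 = - \frac{14980}{3113}$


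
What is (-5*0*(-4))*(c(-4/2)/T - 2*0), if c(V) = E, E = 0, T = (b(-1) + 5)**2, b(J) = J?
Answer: 0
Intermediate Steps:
T = 16 (T = (-1 + 5)**2 = 4**2 = 16)
c(V) = 0
(-5*0*(-4))*(c(-4/2)/T - 2*0) = (-5*0*(-4))*(0/16 - 2*0) = (0*(-4))*(0*(1/16) + 0) = 0*(0 + 0) = 0*0 = 0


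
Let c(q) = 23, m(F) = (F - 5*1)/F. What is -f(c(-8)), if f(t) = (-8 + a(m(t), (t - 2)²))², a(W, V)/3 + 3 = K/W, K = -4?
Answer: -9409/9 ≈ -1045.4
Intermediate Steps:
m(F) = (-5 + F)/F (m(F) = (F - 5)/F = (-5 + F)/F)
a(W, V) = -9 - 12/W (a(W, V) = -9 + 3*(-4/W) = -9 - 12/W)
f(t) = (-17 - 12*t/(-5 + t))² (f(t) = (-8 + (-9 - 12*t/(-5 + t)))² = (-17 - 12*t/(-5 + t))²)
-f(c(-8)) = -(-85 + 29*23)²/(-5 + 23)² = -(-85 + 667)²/18² = -582²/324 = -338724/324 = -1*9409/9 = -9409/9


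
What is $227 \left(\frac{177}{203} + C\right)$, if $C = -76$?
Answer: $- \frac{3461977}{203} \approx -17054.0$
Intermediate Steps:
$227 \left(\frac{177}{203} + C\right) = 227 \left(\frac{177}{203} - 76\right) = 227 \left(- \frac{15251}{203}\right) = - \frac{3461977}{203}$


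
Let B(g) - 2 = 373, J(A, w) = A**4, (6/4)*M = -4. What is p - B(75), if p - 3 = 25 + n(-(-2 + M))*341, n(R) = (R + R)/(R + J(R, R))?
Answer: -943123/2771 ≈ -340.35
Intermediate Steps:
M = -8/3 (M = (2/3)*(-4) = -8/3 ≈ -2.6667)
n(R) = 2*R/(R + R**4) (n(R) = (R + R)/(R + R**4) = (2*R)/(R + R**4) = 2*R/(R + R**4))
B(g) = 375 (B(g) = 2 + 373 = 375)
p = 96002/2771 (p = 3 + (25 + (2/(1 + (-(-2 - 8/3))**3))*341) = 3 + (25 + (2/(1 + (-1*(-14/3))**3))*341) = 3 + (25 + (2/(1 + (14/3)**3))*341) = 3 + (25 + (2/(1 + 2744/27))*341) = 3 + (25 + (2/(2771/27))*341) = 3 + (25 + (2*(27/2771))*341) = 3 + (25 + (54/2771)*341) = 3 + (25 + 18414/2771) = 3 + 87689/2771 = 96002/2771 ≈ 34.645)
p - B(75) = 96002/2771 - 1*375 = 96002/2771 - 375 = -943123/2771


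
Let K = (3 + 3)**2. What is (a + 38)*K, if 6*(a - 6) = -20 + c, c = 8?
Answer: 1512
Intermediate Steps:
K = 36 (K = 6**2 = 36)
a = 4 (a = 6 + (-20 + 8)/6 = 6 + (1/6)*(-12) = 6 - 2 = 4)
(a + 38)*K = (4 + 38)*36 = 42*36 = 1512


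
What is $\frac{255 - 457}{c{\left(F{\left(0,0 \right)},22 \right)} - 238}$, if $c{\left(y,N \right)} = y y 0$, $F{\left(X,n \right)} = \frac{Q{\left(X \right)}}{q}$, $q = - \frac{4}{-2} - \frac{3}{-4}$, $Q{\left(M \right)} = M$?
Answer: $\frac{101}{119} \approx 0.84874$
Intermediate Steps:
$q = \frac{11}{4}$ ($q = \left(-4\right) \left(- \frac{1}{2}\right) - - \frac{3}{4} = 2 + \frac{3}{4} = \frac{11}{4} \approx 2.75$)
$F{\left(X,n \right)} = \frac{4 X}{11}$ ($F{\left(X,n \right)} = \frac{X}{\frac{11}{4}} = X \frac{4}{11} = \frac{4 X}{11}$)
$c{\left(y,N \right)} = 0$ ($c{\left(y,N \right)} = y^{2} \cdot 0 = 0$)
$\frac{255 - 457}{c{\left(F{\left(0,0 \right)},22 \right)} - 238} = \frac{255 - 457}{0 - 238} = - \frac{202}{0 - 238} = - \frac{202}{-238} = \left(-202\right) \left(- \frac{1}{238}\right) = \frac{101}{119}$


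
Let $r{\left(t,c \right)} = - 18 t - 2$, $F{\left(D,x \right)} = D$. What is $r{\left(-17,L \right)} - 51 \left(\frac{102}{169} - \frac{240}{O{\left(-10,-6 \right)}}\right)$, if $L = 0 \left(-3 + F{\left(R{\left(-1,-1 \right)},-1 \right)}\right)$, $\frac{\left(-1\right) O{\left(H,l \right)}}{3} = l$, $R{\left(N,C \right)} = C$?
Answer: $\frac{161094}{169} \approx 953.22$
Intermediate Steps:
$O{\left(H,l \right)} = - 3 l$
$L = 0$ ($L = 0 \left(-3 - 1\right) = 0 \left(-4\right) = 0$)
$r{\left(t,c \right)} = -2 - 18 t$
$r{\left(-17,L \right)} - 51 \left(\frac{102}{169} - \frac{240}{O{\left(-10,-6 \right)}}\right) = \left(-2 - -306\right) - 51 \left(\frac{102}{169} - \frac{240}{\left(-3\right) \left(-6\right)}\right) = \left(-2 + 306\right) - 51 \left(102 \cdot \frac{1}{169} - \frac{240}{18}\right) = 304 - 51 \left(\frac{102}{169} - \frac{40}{3}\right) = 304 - - \frac{109718}{169} = 304 + \frac{109718}{169} = \frac{161094}{169}$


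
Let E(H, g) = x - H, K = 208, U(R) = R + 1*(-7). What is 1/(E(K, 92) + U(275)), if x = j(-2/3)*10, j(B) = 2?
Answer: 1/80 ≈ 0.012500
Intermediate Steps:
x = 20 (x = 2*10 = 20)
U(R) = -7 + R (U(R) = R - 7 = -7 + R)
E(H, g) = 20 - H
1/(E(K, 92) + U(275)) = 1/((20 - 1*208) + (-7 + 275)) = 1/((20 - 208) + 268) = 1/(-188 + 268) = 1/80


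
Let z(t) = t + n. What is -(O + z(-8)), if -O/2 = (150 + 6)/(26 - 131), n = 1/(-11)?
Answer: 1971/385 ≈ 5.1195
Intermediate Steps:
n = -1/11 ≈ -0.090909
O = 104/35 (O = -2*(150 + 6)/(26 - 131) = -312/(-105) = -312*(-1)/105 = -2*(-52/35) = 104/35 ≈ 2.9714)
z(t) = -1/11 + t (z(t) = t - 1/11 = -1/11 + t)
-(O + z(-8)) = -(104/35 + (-1/11 - 8)) = -(104/35 - 89/11) = -1*(-1971/385) = 1971/385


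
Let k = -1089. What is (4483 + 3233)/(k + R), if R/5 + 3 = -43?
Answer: -7716/1319 ≈ -5.8499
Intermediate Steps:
R = -230 (R = -15 + 5*(-43) = -15 - 215 = -230)
(4483 + 3233)/(k + R) = (4483 + 3233)/(-1089 - 230) = 7716/(-1319) = 7716*(-1/1319) = -7716/1319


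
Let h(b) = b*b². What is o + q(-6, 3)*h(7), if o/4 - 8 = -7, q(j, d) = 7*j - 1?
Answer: -14745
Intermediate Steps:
h(b) = b³
q(j, d) = -1 + 7*j
o = 4 (o = 32 + 4*(-7) = 32 - 28 = 4)
o + q(-6, 3)*h(7) = 4 + (-1 + 7*(-6))*7³ = 4 + (-1 - 42)*343 = 4 - 43*343 = 4 - 14749 = -14745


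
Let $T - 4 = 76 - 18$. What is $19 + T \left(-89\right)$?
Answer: $-5499$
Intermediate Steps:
$T = 62$ ($T = 4 + \left(76 - 18\right) = 4 + 58 = 62$)
$19 + T \left(-89\right) = 19 + 62 \left(-89\right) = 19 - 5518 = -5499$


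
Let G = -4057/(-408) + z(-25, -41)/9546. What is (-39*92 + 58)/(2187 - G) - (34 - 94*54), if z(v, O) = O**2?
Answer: 2374142462894/471024647 ≈ 5040.4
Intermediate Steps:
G = 2189665/216376 (G = -4057/(-408) + (-41)**2/9546 = -4057*(-1/408) + 1681*(1/9546) = 4057/408 + 1681/9546 = 2189665/216376 ≈ 10.120)
(-39*92 + 58)/(2187 - G) - (34 - 94*54) = (-39*92 + 58)/(2187 - 1*2189665/216376) - (34 - 94*54) = (-3588 + 58)/(2187 - 2189665/216376) - (34 - 5076) = -3530/471024647/216376 - 1*(-5042) = -3530*216376/471024647 + 5042 = -763807280/471024647 + 5042 = 2374142462894/471024647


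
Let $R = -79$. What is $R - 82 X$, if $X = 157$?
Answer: $-12953$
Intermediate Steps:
$R - 82 X = -79 - 12874 = -12953$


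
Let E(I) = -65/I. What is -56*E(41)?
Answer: 3640/41 ≈ 88.781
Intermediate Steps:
-56*E(41) = -(-3640)/41 = -56*(-65/41) = 3640/41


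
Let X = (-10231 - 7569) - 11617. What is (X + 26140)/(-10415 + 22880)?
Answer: -3277/12465 ≈ -0.26290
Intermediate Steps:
X = -29417 (X = -17800 - 11617 = -29417)
(X + 26140)/(-10415 + 22880) = (-29417 + 26140)/(-10415 + 22880) = -3277/12465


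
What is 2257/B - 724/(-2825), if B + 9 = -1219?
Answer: -5486953/3469100 ≈ -1.5817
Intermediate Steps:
B = -1228 (B = -9 - 1219 = -1228)
2257/B - 724/(-2825) = 2257/(-1228) - 724/(-2825) = 2257*(-1/1228) - 724*(-1/2825) = -2257/1228 + 724/2825 = -5486953/3469100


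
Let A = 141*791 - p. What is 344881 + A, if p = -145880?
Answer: 602292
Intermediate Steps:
A = 257411 (A = 141*791 - 1*(-145880) = 111531 + 145880 = 257411)
344881 + A = 344881 + 257411 = 602292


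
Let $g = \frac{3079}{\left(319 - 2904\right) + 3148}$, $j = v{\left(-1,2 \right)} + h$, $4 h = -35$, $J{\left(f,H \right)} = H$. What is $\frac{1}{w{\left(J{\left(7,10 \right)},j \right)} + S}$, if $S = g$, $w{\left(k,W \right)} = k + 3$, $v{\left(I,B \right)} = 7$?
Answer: $\frac{563}{10398} \approx 0.054145$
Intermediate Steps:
$h = - \frac{35}{4}$ ($h = \frac{1}{4} \left(-35\right) = - \frac{35}{4} \approx -8.75$)
$j = - \frac{7}{4}$ ($j = 7 - \frac{35}{4} = - \frac{7}{4} \approx -1.75$)
$w{\left(k,W \right)} = 3 + k$
$g = \frac{3079}{563}$ ($g = \frac{3079}{-2585 + 3148} = \frac{3079}{563} \approx 5.4689$)
$S = \frac{3079}{563} \approx 5.4689$
$\frac{1}{w{\left(J{\left(7,10 \right)},j \right)} + S} = \frac{1}{\left(3 + 10\right) + \frac{3079}{563}} = \frac{1}{13 + \frac{3079}{563}} = \frac{1}{\frac{10398}{563}} = \frac{563}{10398}$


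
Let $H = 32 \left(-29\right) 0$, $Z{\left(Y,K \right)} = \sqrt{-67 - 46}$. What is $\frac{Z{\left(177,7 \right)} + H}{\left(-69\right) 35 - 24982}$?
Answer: $- \frac{i \sqrt{113}}{27397} \approx - 0.000388 i$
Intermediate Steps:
$Z{\left(Y,K \right)} = i \sqrt{113}$ ($Z{\left(Y,K \right)} = \sqrt{-113} = i \sqrt{113}$)
$H = 0$ ($H = \left(-928\right) 0 = 0$)
$\frac{Z{\left(177,7 \right)} + H}{\left(-69\right) 35 - 24982} = \frac{i \sqrt{113} + 0}{\left(-69\right) 35 - 24982} = \frac{i \sqrt{113}}{-2415 - 24982} = \frac{i \sqrt{113}}{-27397} = i \sqrt{113} \left(- \frac{1}{27397}\right) = - \frac{i \sqrt{113}}{27397}$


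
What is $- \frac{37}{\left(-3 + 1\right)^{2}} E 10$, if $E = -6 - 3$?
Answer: $\frac{1665}{2} \approx 832.5$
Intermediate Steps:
$E = -9$ ($E = -6 - 3 = -9$)
$- \frac{37}{\left(-3 + 1\right)^{2}} E 10 = - \frac{37}{\left(-3 + 1\right)^{2}} \left(-9\right) 10 = - \frac{37}{\left(-2\right)^{2}} \left(-9\right) 10 = - \frac{37}{4} \left(-9\right) 10 = \left(-37\right) \frac{1}{4} \left(-9\right) 10 = \left(- \frac{37}{4}\right) \left(-9\right) 10 = \frac{333}{4} \cdot 10 = \frac{1665}{2}$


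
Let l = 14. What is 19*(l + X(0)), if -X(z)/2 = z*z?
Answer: 266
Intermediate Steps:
X(z) = -2*z² (X(z) = -2*z*z = -2*z²)
19*(l + X(0)) = 19*(14 - 2*0²) = 19*(14 - 2*0) = 19*(14 + 0) = 19*14 = 266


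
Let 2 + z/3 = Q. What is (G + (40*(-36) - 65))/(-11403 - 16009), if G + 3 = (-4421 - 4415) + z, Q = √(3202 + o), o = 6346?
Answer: 5175/13706 - 3*√2387/13706 ≈ 0.36688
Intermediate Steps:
Q = 2*√2387 (Q = √(3202 + 6346) = √9548 = 2*√2387 ≈ 97.714)
z = -6 + 6*√2387 (z = -6 + 3*(2*√2387) = -6 + 6*√2387 ≈ 287.14)
G = -8845 + 6*√2387 (G = -3 + ((-4421 - 4415) + (-6 + 6*√2387)) = -3 + (-8836 + (-6 + 6*√2387)) = -3 + (-8842 + 6*√2387) = -8845 + 6*√2387 ≈ -8551.9)
(G + (40*(-36) - 65))/(-11403 - 16009) = ((-8845 + 6*√2387) + (40*(-36) - 65))/(-11403 - 16009) = ((-8845 + 6*√2387) + (-1440 - 65))/(-27412) = ((-8845 + 6*√2387) - 1505)*(-1/27412) = (-10350 + 6*√2387)*(-1/27412) = 5175/13706 - 3*√2387/13706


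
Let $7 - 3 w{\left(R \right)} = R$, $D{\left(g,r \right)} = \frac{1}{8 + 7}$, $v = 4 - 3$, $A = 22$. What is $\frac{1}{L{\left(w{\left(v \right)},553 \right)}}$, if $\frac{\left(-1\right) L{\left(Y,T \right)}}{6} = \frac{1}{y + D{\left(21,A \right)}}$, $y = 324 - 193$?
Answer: $- \frac{983}{45} \approx -21.844$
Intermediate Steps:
$v = 1$
$D{\left(g,r \right)} = \frac{1}{15}$
$w{\left(R \right)} = \frac{7}{3} - \frac{R}{3}$
$y = 131$
$L{\left(Y,T \right)} = - \frac{45}{983}$ ($L{\left(Y,T \right)} = - \frac{6}{131 + \frac{1}{15}} = - \frac{6}{\frac{1966}{15}} = \left(-6\right) \frac{15}{1966} = - \frac{45}{983}$)
$\frac{1}{L{\left(w{\left(v \right)},553 \right)}} = \frac{1}{- \frac{45}{983}} = - \frac{983}{45}$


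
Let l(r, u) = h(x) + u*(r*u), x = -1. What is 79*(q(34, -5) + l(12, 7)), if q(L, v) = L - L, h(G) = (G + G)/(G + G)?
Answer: 46531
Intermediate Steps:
h(G) = 1 (h(G) = (2*G)/((2*G)) = (2*G)*(1/(2*G)) = 1)
q(L, v) = 0
l(r, u) = 1 + r*u² (l(r, u) = 1 + u*(r*u) = 1 + r*u²)
79*(q(34, -5) + l(12, 7)) = 79*(0 + (1 + 12*7²)) = 79*(0 + (1 + 12*49)) = 79*(0 + (1 + 588)) = 79*(0 + 589) = 79*589 = 46531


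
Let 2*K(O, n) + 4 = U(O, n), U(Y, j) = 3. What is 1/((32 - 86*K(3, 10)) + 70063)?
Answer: 1/70138 ≈ 1.4258e-5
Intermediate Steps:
K(O, n) = -1/2 (K(O, n) = -2 + (1/2)*3 = -2 + 3/2 = -1/2)
1/((32 - 86*K(3, 10)) + 70063) = 1/((32 - 86*(-1/2)) + 70063) = 1/((32 + 43) + 70063) = 1/(75 + 70063) = 1/70138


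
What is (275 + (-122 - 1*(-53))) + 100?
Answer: 306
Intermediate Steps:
(275 + (-122 - 1*(-53))) + 100 = (275 + (-122 + 53)) + 100 = (275 - 69) + 100 = 206 + 100 = 306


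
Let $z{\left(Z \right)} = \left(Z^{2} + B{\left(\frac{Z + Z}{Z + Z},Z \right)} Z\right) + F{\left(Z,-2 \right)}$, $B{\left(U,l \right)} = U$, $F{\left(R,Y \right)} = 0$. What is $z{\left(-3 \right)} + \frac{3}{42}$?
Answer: $\frac{85}{14} \approx 6.0714$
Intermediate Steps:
$z{\left(Z \right)} = Z + Z^{2}$ ($z{\left(Z \right)} = \left(Z^{2} + \frac{Z + Z}{Z + Z} Z\right) + 0 = \left(Z^{2} + \frac{2 Z}{2 Z} Z\right) + 0 = \left(Z^{2} + 2 Z \frac{1}{2 Z} Z\right) + 0 = \left(Z^{2} + 1 Z\right) + 0 = \left(Z^{2} + Z\right) + 0 = \left(Z + Z^{2}\right) + 0 = Z + Z^{2}$)
$z{\left(-3 \right)} + \frac{3}{42} = - 3 \left(1 - 3\right) + \frac{3}{42} = \left(-3\right) \left(-2\right) + 3 \cdot \frac{1}{42} = 6 + \frac{1}{14} = \frac{85}{14}$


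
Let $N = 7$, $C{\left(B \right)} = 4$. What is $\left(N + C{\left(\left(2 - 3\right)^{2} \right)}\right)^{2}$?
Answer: $121$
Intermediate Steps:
$\left(N + C{\left(\left(2 - 3\right)^{2} \right)}\right)^{2} = \left(7 + 4\right)^{2} = 11^{2} = 121$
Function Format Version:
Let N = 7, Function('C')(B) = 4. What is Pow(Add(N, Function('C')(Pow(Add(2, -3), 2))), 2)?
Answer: 121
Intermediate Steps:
Pow(Add(N, Function('C')(Pow(Add(2, -3), 2))), 2) = Pow(Add(7, 4), 2) = Pow(11, 2) = 121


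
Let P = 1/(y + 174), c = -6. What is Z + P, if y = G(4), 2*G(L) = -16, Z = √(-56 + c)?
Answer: 1/166 + I*√62 ≈ 0.0060241 + 7.874*I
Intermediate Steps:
Z = I*√62 (Z = √(-56 - 6) = √(-62) = I*√62 ≈ 7.874*I)
G(L) = -8 (G(L) = (½)*(-16) = -8)
y = -8
P = 1/166 (P = 1/(-8 + 174) = 1/166 ≈ 0.0060241)
Z + P = I*√62 + 1/166 = 1/166 + I*√62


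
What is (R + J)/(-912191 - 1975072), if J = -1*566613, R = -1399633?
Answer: 1966246/2887263 ≈ 0.68101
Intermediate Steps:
J = -566613
(R + J)/(-912191 - 1975072) = (-1399633 - 566613)/(-912191 - 1975072) = -1966246/(-2887263) = -1966246*(-1/2887263) = 1966246/2887263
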